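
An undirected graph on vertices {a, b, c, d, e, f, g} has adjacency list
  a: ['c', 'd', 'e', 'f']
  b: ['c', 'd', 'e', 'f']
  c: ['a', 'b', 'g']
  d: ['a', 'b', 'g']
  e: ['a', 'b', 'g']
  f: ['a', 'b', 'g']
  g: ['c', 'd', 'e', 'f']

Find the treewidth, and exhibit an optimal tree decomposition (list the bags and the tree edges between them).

Every bag has size at most 4, so the width is 4 − 1 = 3 and tw(G) ≤ 3. For the lower bound: the 4 vertex sets {c,g}, {a,d}, {b}, {e} are disjoint, each induces a connected subgraph, and every pair is joined by at least one edge of G. Contracting each set to a single vertex therefore yields K_{4} as a minor, and since treewidth is minor-monotone, tw(G) ≥ tw(K_{4}) = 3. The upper and lower bounds meet at 3, so that is the treewidth.

Treewidth 3.
One such decomposition:
Bags: B1 = {a, b, c, g}  B2 = {a, b, d, g}  B3 = {a, b, e, g}  B4 = {a, b, f, g}
Tree: B1–B2, B2–B3, B3–B4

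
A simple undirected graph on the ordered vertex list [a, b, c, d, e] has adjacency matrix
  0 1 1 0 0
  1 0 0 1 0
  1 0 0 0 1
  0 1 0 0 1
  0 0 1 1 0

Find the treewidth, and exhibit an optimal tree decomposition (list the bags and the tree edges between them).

Treewidth 2.
Bags: B1 = {c, d, e}  B2 = {a, c, d}  B3 = {a, b, d}
Tree: B1–B2, B2–B3

The largest bag has 3 vertices, giving width 2; this decomposition certifies tw(G) ≤ 2. Since d–e–c–a–b–d is a cycle in G, G is not acyclic. Forests are exactly the graphs of treewidth ≤ 1, so tw(G) ≥ 2. Combining the bounds, tw(G) = 2.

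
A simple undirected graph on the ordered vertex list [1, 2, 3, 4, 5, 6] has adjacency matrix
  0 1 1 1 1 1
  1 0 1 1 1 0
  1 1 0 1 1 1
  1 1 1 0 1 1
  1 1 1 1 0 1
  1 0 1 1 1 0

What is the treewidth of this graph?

4

A width-4 tree decomposition is:
Bags: B1 = {1, 2, 3, 4, 5}  B2 = {1, 3, 4, 5, 6}
Tree: B1–B2
Each bag holds 5 vertices, so the decomposition has width 4, which upper-bounds the treewidth. Conversely, {1, 2, 3, 4, 5} is a clique of size 5, and the vertices of any clique must share a bag in every tree decomposition; so some bag has ≥ 5 vertices and tw(G) ≥ 4. Combining the bounds, tw(G) = 4.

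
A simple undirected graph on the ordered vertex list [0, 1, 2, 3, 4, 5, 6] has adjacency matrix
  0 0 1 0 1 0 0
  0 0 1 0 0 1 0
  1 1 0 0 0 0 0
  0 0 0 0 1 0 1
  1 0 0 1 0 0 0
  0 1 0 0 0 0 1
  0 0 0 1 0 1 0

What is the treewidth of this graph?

A width-2 tree decomposition is:
Bags: B1 = {0, 3, 4}  B2 = {0, 2, 3}  B3 = {1, 2, 3}  B4 = {1, 3, 5}  B5 = {3, 5, 6}
Tree: B1–B2, B2–B3, B3–B4, B4–B5
Every bag has size at most 3, so the width is 3 − 1 = 2 and tw(G) ≤ 2. Since 3–4–0–2–1–5–6–3 is a cycle in G, G is not acyclic. Forests are exactly the graphs of treewidth ≤ 1, so tw(G) ≥ 2. Hence tw(G) = 2 exactly.

2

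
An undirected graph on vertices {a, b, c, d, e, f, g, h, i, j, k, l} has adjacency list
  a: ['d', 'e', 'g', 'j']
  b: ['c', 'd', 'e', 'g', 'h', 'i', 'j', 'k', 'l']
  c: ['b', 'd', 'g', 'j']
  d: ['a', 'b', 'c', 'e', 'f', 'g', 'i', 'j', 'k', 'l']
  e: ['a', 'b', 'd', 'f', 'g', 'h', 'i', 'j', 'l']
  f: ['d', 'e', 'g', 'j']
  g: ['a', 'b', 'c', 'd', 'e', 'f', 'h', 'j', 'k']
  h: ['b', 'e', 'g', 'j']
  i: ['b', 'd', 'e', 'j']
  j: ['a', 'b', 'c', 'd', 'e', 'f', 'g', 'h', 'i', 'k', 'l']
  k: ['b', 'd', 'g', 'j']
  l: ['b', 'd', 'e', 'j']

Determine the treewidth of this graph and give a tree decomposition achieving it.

Treewidth 4.
One optimal decomposition is:
Bags: B1 = {b, d, g, j, k}  B2 = {b, d, e, g, j}  B3 = {b, d, e, j, l}  B4 = {a, d, e, g, j}  B5 = {d, e, f, g, j}  B6 = {b, c, d, g, j}  B7 = {b, d, e, i, j}  B8 = {b, e, g, h, j}
Tree: B1–B2, B2–B3, B2–B4, B2–B5, B2–B6, B3–B7, B2–B8

Every bag has size at most 5, so the width is 5 − 1 = 4 and tw(G) ≤ 4. On the other hand G contains the 5-clique {a, d, e, g, j}. A clique must lie in a single bag of any decomposition, so no decomposition can have width below 4. Combining the bounds, tw(G) = 4.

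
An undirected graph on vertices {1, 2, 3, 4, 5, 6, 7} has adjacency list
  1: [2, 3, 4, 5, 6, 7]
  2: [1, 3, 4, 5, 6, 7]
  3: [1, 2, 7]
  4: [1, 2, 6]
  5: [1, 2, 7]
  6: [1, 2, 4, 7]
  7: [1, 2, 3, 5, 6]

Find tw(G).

A width-3 tree decomposition is:
Bags: B1 = {1, 2, 5, 7}  B2 = {1, 2, 6, 7}  B3 = {1, 2, 3, 7}  B4 = {1, 2, 4, 6}
Tree: B1–B2, B2–B3, B2–B4
The largest bag has 4 vertices, giving width 3; this decomposition certifies tw(G) ≤ 3. On the other hand G contains the 4-clique {1, 2, 4, 6}. A clique must lie in a single bag of any decomposition, so no decomposition can have width below 3. Therefore the treewidth is 3.

3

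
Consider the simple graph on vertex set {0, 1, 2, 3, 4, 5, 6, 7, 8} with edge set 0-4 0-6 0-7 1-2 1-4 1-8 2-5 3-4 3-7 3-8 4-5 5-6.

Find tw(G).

3

A width-3 tree decomposition is:
Bags: B1 = {1, 2, 5, 8}  B2 = {1, 4, 5, 8}  B3 = {3, 4, 5, 8}  B4 = {3, 4, 5, 6}  B5 = {0, 3, 4, 6}  B6 = {0, 3, 6, 7}
Tree: B1–B2, B2–B3, B3–B4, B4–B5, B5–B6
Each bag holds 4 vertices, so the decomposition has width 3, which upper-bounds the treewidth. For the lower bound: the 4 vertex sets {1,2,8}, {5}, {4}, {0,3,6,7} are disjoint, each induces a connected subgraph, and every pair is joined by at least one edge of G. Contracting each set to a single vertex therefore yields K_{4} as a minor, and since treewidth is minor-monotone, tw(G) ≥ tw(K_{4}) = 3. Combining the bounds, tw(G) = 3.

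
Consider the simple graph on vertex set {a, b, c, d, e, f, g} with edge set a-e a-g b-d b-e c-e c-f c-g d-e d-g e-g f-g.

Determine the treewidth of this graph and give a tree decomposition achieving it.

Treewidth 2.
One such decomposition:
Bags: B1 = {d, e, g}  B2 = {c, e, g}  B3 = {a, e, g}  B4 = {b, d, e}  B5 = {c, f, g}
Tree: B1–B2, B2–B3, B1–B4, B2–B5

Each bag holds 3 vertices, so the decomposition has width 2, which upper-bounds the treewidth. Conversely, {d, e, g} is a clique of size 3, and the vertices of any clique must share a bag in every tree decomposition; so some bag has ≥ 3 vertices and tw(G) ≥ 2. Hence tw(G) = 2 exactly.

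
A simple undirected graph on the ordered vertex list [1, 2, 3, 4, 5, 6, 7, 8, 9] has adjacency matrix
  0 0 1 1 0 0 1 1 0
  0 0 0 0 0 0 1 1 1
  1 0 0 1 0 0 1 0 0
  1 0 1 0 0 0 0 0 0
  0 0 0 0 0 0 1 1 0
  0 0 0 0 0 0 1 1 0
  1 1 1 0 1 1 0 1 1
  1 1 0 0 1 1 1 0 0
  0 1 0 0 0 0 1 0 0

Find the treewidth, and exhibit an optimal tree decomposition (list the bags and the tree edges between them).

Treewidth 2.
One optimal decomposition is:
Bags: B1 = {6, 7, 8}  B2 = {5, 7, 8}  B3 = {1, 7, 8}  B4 = {1, 3, 7}  B5 = {2, 7, 8}  B6 = {2, 7, 9}  B7 = {1, 3, 4}
Tree: B1–B2, B1–B3, B3–B4, B3–B5, B5–B6, B4–B7

Each bag holds 3 vertices, so the decomposition has width 2, which upper-bounds the treewidth. Conversely, {1, 3, 4} is a clique of size 3, and the vertices of any clique must share a bag in every tree decomposition; so some bag has ≥ 3 vertices and tw(G) ≥ 2. Hence tw(G) = 2 exactly.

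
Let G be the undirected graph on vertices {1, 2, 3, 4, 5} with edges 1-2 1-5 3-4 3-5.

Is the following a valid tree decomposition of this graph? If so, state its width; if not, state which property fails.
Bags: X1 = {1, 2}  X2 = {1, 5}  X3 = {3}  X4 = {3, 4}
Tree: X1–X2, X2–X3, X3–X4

No — edge (5,3) lies in no bag.

A tree decomposition must satisfy three properties: every vertex lies in some bag; for every edge, both endpoints lie together in some bag; and for every vertex, the bags containing it form a connected subtree. Here edge (5,3) lies in no bag, so the decomposition is invalid.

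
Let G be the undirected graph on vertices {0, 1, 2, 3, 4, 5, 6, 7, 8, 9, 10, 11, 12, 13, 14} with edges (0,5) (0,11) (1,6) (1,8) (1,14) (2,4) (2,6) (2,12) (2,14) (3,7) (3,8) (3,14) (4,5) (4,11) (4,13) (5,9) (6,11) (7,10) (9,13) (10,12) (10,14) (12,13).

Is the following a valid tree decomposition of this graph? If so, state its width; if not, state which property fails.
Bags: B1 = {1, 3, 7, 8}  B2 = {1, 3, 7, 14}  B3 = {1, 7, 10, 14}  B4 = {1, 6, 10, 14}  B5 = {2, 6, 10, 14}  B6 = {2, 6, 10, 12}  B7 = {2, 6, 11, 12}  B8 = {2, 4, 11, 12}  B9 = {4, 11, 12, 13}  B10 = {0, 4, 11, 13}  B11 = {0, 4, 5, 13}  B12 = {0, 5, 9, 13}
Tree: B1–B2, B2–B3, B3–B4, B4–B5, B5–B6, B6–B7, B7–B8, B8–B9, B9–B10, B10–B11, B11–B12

Yes; width 3.

Every vertex of G appears in some bag (union = {0, 1, 2, 3, 4, 5, 6, 7, 8, 9, 10, 11, 12, 13, 14}); every edge is covered by a bag; and for each vertex v the set of bags containing v is connected in the bag tree. The decomposition is therefore valid. The largest bag has 4 vertices, so the width is 3.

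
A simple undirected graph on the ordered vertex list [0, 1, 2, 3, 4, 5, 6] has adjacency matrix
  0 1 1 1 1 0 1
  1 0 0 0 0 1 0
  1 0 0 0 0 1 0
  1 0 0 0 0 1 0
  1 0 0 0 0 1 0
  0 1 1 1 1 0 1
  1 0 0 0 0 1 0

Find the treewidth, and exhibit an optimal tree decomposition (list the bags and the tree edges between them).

The largest bag has 3 vertices, giving width 2; this decomposition certifies tw(G) ≤ 2. For the lower bound, G contains the cycle 0–4–5–1–0, so G is not a forest; only forests have treewidth ≤ 1, hence tw(G) ≥ 2. Hence tw(G) = 2 exactly.

Treewidth 2.
One optimal decomposition is:
Bags: B1 = {0, 4, 5}  B2 = {0, 1, 5}  B3 = {0, 2, 5}  B4 = {0, 5, 6}  B5 = {0, 3, 5}
Tree: B1–B2, B2–B3, B3–B4, B4–B5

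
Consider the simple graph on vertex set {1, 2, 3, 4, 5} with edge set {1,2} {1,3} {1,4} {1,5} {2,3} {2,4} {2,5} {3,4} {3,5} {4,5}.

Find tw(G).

A width-4 tree decomposition is:
Bags: B1 = {1, 2, 3, 4, 5}
Tree: (single bag)
With just one bag of size 5, the width is 5 − 1 = 4, so tw(G) ≤ 4. For the lower bound, the 5 vertices {1, 2, 3, 4, 5} are pairwise adjacent, and any tree decomposition puts a clique entirely inside one bag — forcing width ≥ 4. Therefore the treewidth is 4.

4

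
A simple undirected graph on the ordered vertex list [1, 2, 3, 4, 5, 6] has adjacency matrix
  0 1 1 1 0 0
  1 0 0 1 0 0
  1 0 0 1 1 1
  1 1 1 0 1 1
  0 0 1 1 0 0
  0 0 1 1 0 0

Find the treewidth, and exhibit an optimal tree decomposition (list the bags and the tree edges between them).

Treewidth 2.
Bags: B1 = {3, 4, 5}  B2 = {3, 4, 6}  B3 = {1, 3, 4}  B4 = {1, 2, 4}
Tree: B1–B2, B2–B3, B3–B4

The largest bag has 3 vertices, giving width 2; this decomposition certifies tw(G) ≤ 2. For the lower bound, the 3 vertices {1, 2, 4} are pairwise adjacent, and any tree decomposition puts a clique entirely inside one bag — forcing width ≥ 2. The upper and lower bounds meet at 2, so that is the treewidth.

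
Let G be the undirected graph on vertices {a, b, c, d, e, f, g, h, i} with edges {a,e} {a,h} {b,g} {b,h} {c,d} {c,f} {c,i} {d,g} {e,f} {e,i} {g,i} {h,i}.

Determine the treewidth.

A width-3 tree decomposition is:
Bags: B1 = {a, e, f, h}  B2 = {e, f, h, i}  B3 = {c, f, h, i}  B4 = {b, c, h, i}  B5 = {b, c, g, i}  B6 = {b, c, d, g}
Tree: B1–B2, B2–B3, B3–B4, B4–B5, B5–B6
The largest bag has 4 vertices, giving width 3; this decomposition certifies tw(G) ≤ 3. For the lower bound: the 4 vertex sets {a,e,f}, {h}, {i}, {b,c,d,g} are disjoint, each induces a connected subgraph, and every pair is joined by at least one edge of G. Contracting each set to a single vertex therefore yields K_{4} as a minor, and since treewidth is minor-monotone, tw(G) ≥ tw(K_{4}) = 3. The upper and lower bounds meet at 3, so that is the treewidth.

3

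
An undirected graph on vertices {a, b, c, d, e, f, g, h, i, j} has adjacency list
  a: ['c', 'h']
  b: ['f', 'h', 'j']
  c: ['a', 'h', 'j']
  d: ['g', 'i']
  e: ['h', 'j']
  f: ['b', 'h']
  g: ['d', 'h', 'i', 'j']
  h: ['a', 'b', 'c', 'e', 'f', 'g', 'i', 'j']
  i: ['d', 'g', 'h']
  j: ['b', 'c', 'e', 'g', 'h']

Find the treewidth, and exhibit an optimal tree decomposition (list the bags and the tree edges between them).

Each bag holds 3 vertices, so the decomposition has width 2, which upper-bounds the treewidth. On the other hand G contains the 3-clique {d, g, i}. A clique must lie in a single bag of any decomposition, so no decomposition can have width below 2. The upper and lower bounds meet at 2, so that is the treewidth.

Treewidth 2.
One such decomposition:
Bags: B1 = {b, h, j}  B2 = {c, h, j}  B3 = {g, h, j}  B4 = {g, h, i}  B5 = {e, h, j}  B6 = {d, g, i}  B7 = {b, f, h}  B8 = {a, c, h}
Tree: B1–B2, B1–B3, B3–B4, B2–B5, B4–B6, B1–B7, B2–B8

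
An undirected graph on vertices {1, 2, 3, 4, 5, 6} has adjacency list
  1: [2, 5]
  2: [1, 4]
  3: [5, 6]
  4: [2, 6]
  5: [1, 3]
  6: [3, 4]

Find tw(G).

A width-2 tree decomposition is:
Bags: B1 = {1, 3, 5}  B2 = {1, 2, 3}  B3 = {2, 3, 4}  B4 = {3, 4, 6}
Tree: B1–B2, B2–B3, B3–B4
The largest bag has 3 vertices, giving width 2; this decomposition certifies tw(G) ≤ 2. The edges 3–5–1–2–4–6–3 form a cycle, so G is not a tree and its treewidth is at least 2. Combining the bounds, tw(G) = 2.

2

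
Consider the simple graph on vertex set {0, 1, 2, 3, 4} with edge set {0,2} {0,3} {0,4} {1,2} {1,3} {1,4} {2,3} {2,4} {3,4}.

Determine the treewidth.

3

A width-3 tree decomposition is:
Bags: B1 = {1, 2, 3, 4}  B2 = {0, 2, 3, 4}
Tree: B1–B2
The largest bag has 4 vertices, giving width 3; this decomposition certifies tw(G) ≤ 3. Conversely, {0, 2, 3, 4} is a clique of size 4, and the vertices of any clique must share a bag in every tree decomposition; so some bag has ≥ 4 vertices and tw(G) ≥ 3. The upper and lower bounds meet at 3, so that is the treewidth.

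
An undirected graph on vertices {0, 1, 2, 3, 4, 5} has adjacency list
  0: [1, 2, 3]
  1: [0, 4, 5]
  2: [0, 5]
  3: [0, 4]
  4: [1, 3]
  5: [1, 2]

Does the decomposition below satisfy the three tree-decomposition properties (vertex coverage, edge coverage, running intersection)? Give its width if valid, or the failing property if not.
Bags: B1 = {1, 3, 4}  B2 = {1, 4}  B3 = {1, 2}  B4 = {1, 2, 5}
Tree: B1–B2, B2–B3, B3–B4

No — vertex 0 appears in no bag.

A tree decomposition must satisfy three properties: every vertex lies in some bag; for every edge, both endpoints lie together in some bag; and for every vertex, the bags containing it form a connected subtree. Here vertex 0 appears in no bag, so the decomposition is invalid.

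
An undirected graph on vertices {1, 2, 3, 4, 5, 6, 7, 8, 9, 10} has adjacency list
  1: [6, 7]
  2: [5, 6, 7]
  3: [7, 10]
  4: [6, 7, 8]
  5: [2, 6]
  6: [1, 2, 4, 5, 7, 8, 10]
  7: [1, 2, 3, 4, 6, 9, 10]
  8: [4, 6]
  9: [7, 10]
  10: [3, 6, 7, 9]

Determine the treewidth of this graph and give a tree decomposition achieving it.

The largest bag has 3 vertices, giving width 2; this decomposition certifies tw(G) ≤ 2. For the lower bound, the 3 vertices {7, 9, 10} are pairwise adjacent, and any tree decomposition puts a clique entirely inside one bag — forcing width ≥ 2. Therefore the treewidth is 2.

Treewidth 2.
One such decomposition:
Bags: B1 = {2, 6, 7}  B2 = {4, 6, 7}  B3 = {2, 5, 6}  B4 = {1, 6, 7}  B5 = {6, 7, 10}  B6 = {7, 9, 10}  B7 = {3, 7, 10}  B8 = {4, 6, 8}
Tree: B1–B2, B1–B3, B1–B4, B4–B5, B5–B6, B6–B7, B2–B8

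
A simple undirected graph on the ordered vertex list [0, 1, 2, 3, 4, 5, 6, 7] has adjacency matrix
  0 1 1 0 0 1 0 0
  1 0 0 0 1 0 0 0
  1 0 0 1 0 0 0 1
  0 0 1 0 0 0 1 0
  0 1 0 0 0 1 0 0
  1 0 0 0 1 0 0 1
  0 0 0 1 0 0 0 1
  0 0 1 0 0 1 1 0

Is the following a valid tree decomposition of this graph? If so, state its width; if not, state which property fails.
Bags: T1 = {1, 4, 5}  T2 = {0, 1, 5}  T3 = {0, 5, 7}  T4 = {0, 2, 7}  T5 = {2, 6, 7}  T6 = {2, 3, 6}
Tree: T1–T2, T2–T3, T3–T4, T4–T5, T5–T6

Every vertex of G appears in some bag (union = {0, 1, 2, 3, 4, 5, 6, 7}); every edge is covered by a bag; and for each vertex v the set of bags containing v is connected in the bag tree. The decomposition is therefore valid. The largest bag has 3 vertices, so the width is 2.

Yes; width 2.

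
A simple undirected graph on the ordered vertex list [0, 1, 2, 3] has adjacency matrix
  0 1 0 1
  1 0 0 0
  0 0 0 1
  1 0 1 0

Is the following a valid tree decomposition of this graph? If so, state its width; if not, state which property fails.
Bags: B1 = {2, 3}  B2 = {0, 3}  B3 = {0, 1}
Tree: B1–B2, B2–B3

Every vertex of G appears in some bag (union = {0, 1, 2, 3}); every edge is covered by a bag; and for each vertex v the set of bags containing v is connected in the bag tree. The decomposition is therefore valid. The largest bag has 2 vertices, so the width is 1.

Yes; width 1.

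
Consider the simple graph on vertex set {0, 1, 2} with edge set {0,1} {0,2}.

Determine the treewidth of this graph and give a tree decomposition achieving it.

Each bag holds 2 vertices, so the decomposition has width 1, which upper-bounds the treewidth. Any graph with an edge has treewidth ≥ 1, and G has the edge 2–0. Therefore the treewidth is 1.

Treewidth 1.
One such decomposition:
Bags: B1 = {0, 2}  B2 = {0, 1}
Tree: B1–B2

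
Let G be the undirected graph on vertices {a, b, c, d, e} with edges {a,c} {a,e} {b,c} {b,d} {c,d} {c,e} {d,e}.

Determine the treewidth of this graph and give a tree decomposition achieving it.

Treewidth 2.
One optimal decomposition is:
Bags: B1 = {a, c, e}  B2 = {c, d, e}  B3 = {b, c, d}
Tree: B1–B2, B2–B3

The largest bag has 3 vertices, giving width 2; this decomposition certifies tw(G) ≤ 2. For the lower bound, the 3 vertices {c, d, e} are pairwise adjacent, and any tree decomposition puts a clique entirely inside one bag — forcing width ≥ 2. Therefore the treewidth is 2.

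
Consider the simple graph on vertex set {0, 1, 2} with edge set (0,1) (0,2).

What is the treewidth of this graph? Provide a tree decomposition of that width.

The largest bag has 2 vertices, giving width 1; this decomposition certifies tw(G) ≤ 1. Any graph with an edge has treewidth ≥ 1, and G has the edge 0–2. The upper and lower bounds meet at 1, so that is the treewidth.

Treewidth 1.
Bags: B1 = {0, 2}  B2 = {0, 1}
Tree: B1–B2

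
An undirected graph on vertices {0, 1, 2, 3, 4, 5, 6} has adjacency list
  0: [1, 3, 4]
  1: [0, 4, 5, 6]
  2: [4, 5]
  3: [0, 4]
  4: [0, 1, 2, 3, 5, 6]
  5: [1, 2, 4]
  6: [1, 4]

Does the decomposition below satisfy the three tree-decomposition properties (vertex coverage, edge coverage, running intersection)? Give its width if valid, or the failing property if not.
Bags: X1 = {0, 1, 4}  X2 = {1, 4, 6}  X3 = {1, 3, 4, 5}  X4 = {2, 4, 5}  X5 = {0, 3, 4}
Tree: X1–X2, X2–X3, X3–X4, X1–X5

A tree decomposition must satisfy three properties: every vertex lies in some bag; for every edge, both endpoints lie together in some bag; and for every vertex, the bags containing it form a connected subtree. Here bags containing vertex 3 are not connected in the tree, so the decomposition is invalid.

No — bags containing vertex 3 are not connected in the tree.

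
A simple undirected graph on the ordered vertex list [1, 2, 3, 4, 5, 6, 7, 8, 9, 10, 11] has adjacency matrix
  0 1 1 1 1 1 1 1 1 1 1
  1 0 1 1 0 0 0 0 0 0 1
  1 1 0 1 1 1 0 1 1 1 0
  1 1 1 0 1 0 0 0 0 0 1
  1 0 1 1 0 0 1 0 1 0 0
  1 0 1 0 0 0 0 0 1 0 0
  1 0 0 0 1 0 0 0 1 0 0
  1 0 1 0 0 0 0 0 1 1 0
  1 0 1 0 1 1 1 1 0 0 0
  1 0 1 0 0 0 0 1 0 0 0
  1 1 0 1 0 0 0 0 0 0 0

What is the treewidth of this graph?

3

A width-3 tree decomposition is:
Bags: B1 = {1, 5, 7, 9}  B2 = {1, 3, 5, 9}  B3 = {1, 3, 8, 9}  B4 = {1, 3, 4, 5}  B5 = {1, 3, 8, 10}  B6 = {1, 2, 3, 4}  B7 = {1, 3, 6, 9}  B8 = {1, 2, 4, 11}
Tree: B1–B2, B2–B3, B2–B4, B3–B5, B4–B6, B2–B7, B6–B8
The largest bag has 4 vertices, giving width 3; this decomposition certifies tw(G) ≤ 3. For the lower bound, the 4 vertices {1, 2, 4, 11} are pairwise adjacent, and any tree decomposition puts a clique entirely inside one bag — forcing width ≥ 3. Combining the bounds, tw(G) = 3.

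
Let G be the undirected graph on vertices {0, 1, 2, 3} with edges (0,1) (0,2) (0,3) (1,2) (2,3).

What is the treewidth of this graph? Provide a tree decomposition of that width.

Treewidth 2.
One such decomposition:
Bags: B1 = {0, 1, 2}  B2 = {0, 2, 3}
Tree: B1–B2

The largest bag has 3 vertices, giving width 2; this decomposition certifies tw(G) ≤ 2. On the other hand G contains the 3-clique {0, 1, 2}. A clique must lie in a single bag of any decomposition, so no decomposition can have width below 2. The upper and lower bounds meet at 2, so that is the treewidth.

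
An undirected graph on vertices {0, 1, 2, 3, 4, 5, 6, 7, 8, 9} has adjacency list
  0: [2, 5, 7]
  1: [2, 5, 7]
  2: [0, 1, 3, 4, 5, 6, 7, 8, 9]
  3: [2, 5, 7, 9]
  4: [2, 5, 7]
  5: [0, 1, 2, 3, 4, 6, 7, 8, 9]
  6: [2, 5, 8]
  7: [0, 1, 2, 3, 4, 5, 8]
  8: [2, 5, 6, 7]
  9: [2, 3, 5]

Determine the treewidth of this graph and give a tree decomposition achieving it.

Treewidth 3.
Bags: B1 = {2, 3, 5, 7}  B2 = {1, 2, 5, 7}  B3 = {2, 5, 7, 8}  B4 = {0, 2, 5, 7}  B5 = {2, 5, 6, 8}  B6 = {2, 3, 5, 9}  B7 = {2, 4, 5, 7}
Tree: B1–B2, B2–B3, B1–B4, B3–B5, B1–B6, B4–B7

Each bag holds 4 vertices, so the decomposition has width 3, which upper-bounds the treewidth. On the other hand G contains the 4-clique {2, 3, 5, 9}. A clique must lie in a single bag of any decomposition, so no decomposition can have width below 3. Therefore the treewidth is 3.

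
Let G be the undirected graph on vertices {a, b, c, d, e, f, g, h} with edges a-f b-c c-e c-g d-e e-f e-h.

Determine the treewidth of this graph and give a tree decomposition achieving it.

Every bag has size at most 2, so the width is 2 − 1 = 1 and tw(G) ≤ 1. Since G has at least one edge (e.g. e–f), it is not an edgeless graph, so tw(G) ≥ 1. The upper and lower bounds meet at 1, so that is the treewidth.

Treewidth 1.
One such decomposition:
Bags: B1 = {e, f}  B2 = {a, f}  B3 = {c, e}  B4 = {d, e}  B5 = {c, g}  B6 = {e, h}  B7 = {b, c}
Tree: B1–B2, B1–B3, B1–B4, B3–B5, B3–B6, B3–B7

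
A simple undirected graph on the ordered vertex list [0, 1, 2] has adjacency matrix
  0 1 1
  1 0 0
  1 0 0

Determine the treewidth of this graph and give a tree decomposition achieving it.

The largest bag has 2 vertices, giving width 1; this decomposition certifies tw(G) ≤ 1. Since G has at least one edge (e.g. 0–1), it is not an edgeless graph, so tw(G) ≥ 1. Therefore the treewidth is 1.

Treewidth 1.
One optimal decomposition is:
Bags: B1 = {0, 1}  B2 = {0, 2}
Tree: B1–B2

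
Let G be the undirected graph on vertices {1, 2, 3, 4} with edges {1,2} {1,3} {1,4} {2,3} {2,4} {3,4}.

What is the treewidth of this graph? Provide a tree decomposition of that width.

Treewidth 3.
Bags: B1 = {1, 2, 3, 4}
Tree: (single bag)

With just one bag of size 4, the width is 4 − 1 = 3, so tw(G) ≤ 3. Conversely, {1, 2, 3, 4} is a clique of size 4, and the vertices of any clique must share a bag in every tree decomposition; so some bag has ≥ 4 vertices and tw(G) ≥ 3. Hence tw(G) = 3 exactly.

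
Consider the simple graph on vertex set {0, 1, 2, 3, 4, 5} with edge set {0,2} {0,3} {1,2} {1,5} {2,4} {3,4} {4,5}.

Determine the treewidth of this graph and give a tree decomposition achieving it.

Every bag has size at most 3, so the width is 3 − 1 = 2 and tw(G) ≤ 2. Since 3–0–2–4–3 is a cycle in G, G is not acyclic. Forests are exactly the graphs of treewidth ≤ 1, so tw(G) ≥ 2. Therefore the treewidth is 2.

Treewidth 2.
One optimal decomposition is:
Bags: B1 = {0, 3, 4}  B2 = {0, 2, 4}  B3 = {2, 4, 5}  B4 = {1, 2, 5}
Tree: B1–B2, B2–B3, B3–B4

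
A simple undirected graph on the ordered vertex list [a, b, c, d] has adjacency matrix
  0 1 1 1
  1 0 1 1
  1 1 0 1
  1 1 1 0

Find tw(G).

A width-3 tree decomposition is:
Bags: B1 = {a, b, c, d}
Tree: (single bag)
A single bag containing all 4 vertices is trivially a valid decomposition of width 3. On the other hand G contains the 4-clique {a, b, c, d}. A clique must lie in a single bag of any decomposition, so no decomposition can have width below 3. Hence tw(G) = 3 exactly.

3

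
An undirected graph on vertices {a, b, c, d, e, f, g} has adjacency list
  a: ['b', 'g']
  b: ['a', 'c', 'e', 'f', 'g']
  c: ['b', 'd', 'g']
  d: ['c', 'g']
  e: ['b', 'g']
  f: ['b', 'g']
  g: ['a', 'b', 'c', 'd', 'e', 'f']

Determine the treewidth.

2

A width-2 tree decomposition is:
Bags: B1 = {c, d, g}  B2 = {b, c, g}  B3 = {b, e, g}  B4 = {b, f, g}  B5 = {a, b, g}
Tree: B1–B2, B2–B3, B3–B4, B2–B5
Every bag has size at most 3, so the width is 3 − 1 = 2 and tw(G) ≤ 2. Conversely, {c, d, g} is a clique of size 3, and the vertices of any clique must share a bag in every tree decomposition; so some bag has ≥ 3 vertices and tw(G) ≥ 2. Hence tw(G) = 2 exactly.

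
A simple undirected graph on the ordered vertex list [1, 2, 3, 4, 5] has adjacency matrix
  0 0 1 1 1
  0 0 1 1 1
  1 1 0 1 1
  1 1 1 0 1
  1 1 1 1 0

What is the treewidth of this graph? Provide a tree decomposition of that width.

Treewidth 3.
One optimal decomposition is:
Bags: B1 = {2, 3, 4, 5}  B2 = {1, 3, 4, 5}
Tree: B1–B2

Each bag holds 4 vertices, so the decomposition has width 3, which upper-bounds the treewidth. For the lower bound, the 4 vertices {1, 3, 4, 5} are pairwise adjacent, and any tree decomposition puts a clique entirely inside one bag — forcing width ≥ 3. Therefore the treewidth is 3.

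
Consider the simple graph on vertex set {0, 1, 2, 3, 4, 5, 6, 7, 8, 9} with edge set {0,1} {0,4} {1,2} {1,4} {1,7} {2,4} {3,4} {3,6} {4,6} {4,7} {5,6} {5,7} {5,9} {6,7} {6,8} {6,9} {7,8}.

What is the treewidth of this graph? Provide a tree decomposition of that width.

Every bag has size at most 3, so the width is 3 − 1 = 2 and tw(G) ≤ 2. For the lower bound, the 3 vertices {6, 7, 8} are pairwise adjacent, and any tree decomposition puts a clique entirely inside one bag — forcing width ≥ 2. Hence tw(G) = 2 exactly.

Treewidth 2.
One optimal decomposition is:
Bags: B1 = {0, 1, 4}  B2 = {1, 4, 7}  B3 = {4, 6, 7}  B4 = {6, 7, 8}  B5 = {3, 4, 6}  B6 = {5, 6, 7}  B7 = {1, 2, 4}  B8 = {5, 6, 9}
Tree: B1–B2, B2–B3, B3–B4, B3–B5, B4–B6, B1–B7, B6–B8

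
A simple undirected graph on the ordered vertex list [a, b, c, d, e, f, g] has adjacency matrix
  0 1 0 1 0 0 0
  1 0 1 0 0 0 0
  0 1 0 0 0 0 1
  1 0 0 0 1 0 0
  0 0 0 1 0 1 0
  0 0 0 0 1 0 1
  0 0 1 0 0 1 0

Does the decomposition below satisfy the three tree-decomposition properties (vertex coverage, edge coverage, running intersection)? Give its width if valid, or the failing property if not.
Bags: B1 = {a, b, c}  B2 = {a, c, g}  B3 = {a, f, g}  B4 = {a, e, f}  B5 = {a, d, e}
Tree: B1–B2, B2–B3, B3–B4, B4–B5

Vertex coverage: the bags together contain {a, b, c, d, e, f, g}, the full vertex set. Edge coverage: each edge of G has both endpoints in at least one bag. Running intersection: for every vertex, the bags containing it form a connected subtree. All three properties hold, so this is a valid tree decomposition of width max|bag| − 1 = 2, and hence tw(G) ≤ 2.

Yes; width 2.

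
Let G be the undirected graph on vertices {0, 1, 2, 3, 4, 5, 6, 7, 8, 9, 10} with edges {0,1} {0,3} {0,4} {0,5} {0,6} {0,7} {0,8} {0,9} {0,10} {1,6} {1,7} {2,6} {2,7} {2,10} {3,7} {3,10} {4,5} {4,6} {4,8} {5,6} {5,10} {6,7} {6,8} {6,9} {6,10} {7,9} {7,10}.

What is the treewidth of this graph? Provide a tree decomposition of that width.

Treewidth 3.
Bags: B1 = {0, 6, 7, 9}  B2 = {0, 1, 6, 7}  B3 = {0, 6, 7, 10}  B4 = {0, 5, 6, 10}  B5 = {0, 4, 5, 6}  B6 = {0, 3, 7, 10}  B7 = {0, 4, 6, 8}  B8 = {2, 6, 7, 10}
Tree: B1–B2, B2–B3, B3–B4, B4–B5, B3–B6, B5–B7, B3–B8

Each bag holds 4 vertices, so the decomposition has width 3, which upper-bounds the treewidth. Conversely, {0, 3, 7, 10} is a clique of size 4, and the vertices of any clique must share a bag in every tree decomposition; so some bag has ≥ 4 vertices and tw(G) ≥ 3. Hence tw(G) = 3 exactly.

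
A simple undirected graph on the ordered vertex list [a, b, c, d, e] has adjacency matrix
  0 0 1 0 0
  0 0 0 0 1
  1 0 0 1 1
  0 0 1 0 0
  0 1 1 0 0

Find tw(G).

1

A width-1 tree decomposition is:
Bags: B1 = {c, e}  B2 = {a, c}  B3 = {c, d}  B4 = {b, e}
Tree: B1–B2, B2–B3, B1–B4
Every bag has size at most 2, so the width is 2 − 1 = 1 and tw(G) ≤ 1. G has an edge, so its treewidth is at least 1. The upper and lower bounds meet at 1, so that is the treewidth.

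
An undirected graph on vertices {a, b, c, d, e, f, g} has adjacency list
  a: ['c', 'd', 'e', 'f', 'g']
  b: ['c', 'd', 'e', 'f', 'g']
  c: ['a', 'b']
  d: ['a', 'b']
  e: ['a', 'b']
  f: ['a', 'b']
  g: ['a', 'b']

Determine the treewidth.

2

A width-2 tree decomposition is:
Bags: B1 = {a, b, g}  B2 = {a, b, e}  B3 = {a, b, d}  B4 = {a, b, c}  B5 = {a, b, f}
Tree: B1–B2, B2–B3, B3–B4, B4–B5
The largest bag has 3 vertices, giving width 2; this decomposition certifies tw(G) ≤ 2. For the lower bound, G contains the cycle a–g–b–e–a, so G is not a forest; only forests have treewidth ≤ 1, hence tw(G) ≥ 2. Hence tw(G) = 2 exactly.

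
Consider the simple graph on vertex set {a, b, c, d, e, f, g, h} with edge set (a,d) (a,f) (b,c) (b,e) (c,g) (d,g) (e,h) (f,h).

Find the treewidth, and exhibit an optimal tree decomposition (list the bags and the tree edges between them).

Treewidth 2.
One such decomposition:
Bags: B1 = {b, e, h}  B2 = {b, c, h}  B3 = {c, g, h}  B4 = {d, g, h}  B5 = {a, d, h}  B6 = {a, f, h}
Tree: B1–B2, B2–B3, B3–B4, B4–B5, B5–B6

Every bag has size at most 3, so the width is 3 − 1 = 2 and tw(G) ≤ 2. For the lower bound, G contains the cycle h–e–b–c–g–d–a–f–h, so G is not a forest; only forests have treewidth ≤ 1, hence tw(G) ≥ 2. Therefore the treewidth is 2.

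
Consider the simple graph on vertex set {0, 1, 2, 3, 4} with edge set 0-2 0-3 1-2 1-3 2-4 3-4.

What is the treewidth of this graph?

2

A width-2 tree decomposition is:
Bags: B1 = {0, 2, 3}  B2 = {1, 2, 3}  B3 = {2, 3, 4}
Tree: B1–B2, B2–B3
Every bag has size at most 3, so the width is 3 − 1 = 2 and tw(G) ≤ 2. For the lower bound, G contains the cycle 3–0–2–1–3, so G is not a forest; only forests have treewidth ≤ 1, hence tw(G) ≥ 2. Therefore the treewidth is 2.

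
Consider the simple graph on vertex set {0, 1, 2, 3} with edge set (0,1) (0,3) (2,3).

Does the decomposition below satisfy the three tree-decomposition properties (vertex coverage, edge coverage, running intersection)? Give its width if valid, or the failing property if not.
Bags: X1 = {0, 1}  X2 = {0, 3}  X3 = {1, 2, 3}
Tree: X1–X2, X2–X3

No — bags containing vertex 1 are not connected in the tree.

A tree decomposition must satisfy three properties: every vertex lies in some bag; for every edge, both endpoints lie together in some bag; and for every vertex, the bags containing it form a connected subtree. Here bags containing vertex 1 are not connected in the tree, so the decomposition is invalid.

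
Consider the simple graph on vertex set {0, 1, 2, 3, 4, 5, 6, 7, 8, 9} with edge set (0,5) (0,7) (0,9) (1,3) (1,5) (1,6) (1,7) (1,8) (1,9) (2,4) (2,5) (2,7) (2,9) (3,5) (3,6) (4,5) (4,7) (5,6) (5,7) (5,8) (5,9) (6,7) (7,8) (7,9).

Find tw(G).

A width-3 tree decomposition is:
Bags: B1 = {0, 5, 7, 9}  B2 = {2, 5, 7, 9}  B3 = {1, 5, 7, 9}  B4 = {2, 4, 5, 7}  B5 = {1, 5, 6, 7}  B6 = {1, 3, 5, 6}  B7 = {1, 5, 7, 8}
Tree: B1–B2, B1–B3, B2–B4, B3–B5, B5–B6, B5–B7
Every bag has size at most 4, so the width is 4 − 1 = 3 and tw(G) ≤ 3. On the other hand G contains the 4-clique {1, 3, 5, 6}. A clique must lie in a single bag of any decomposition, so no decomposition can have width below 3. Combining the bounds, tw(G) = 3.

3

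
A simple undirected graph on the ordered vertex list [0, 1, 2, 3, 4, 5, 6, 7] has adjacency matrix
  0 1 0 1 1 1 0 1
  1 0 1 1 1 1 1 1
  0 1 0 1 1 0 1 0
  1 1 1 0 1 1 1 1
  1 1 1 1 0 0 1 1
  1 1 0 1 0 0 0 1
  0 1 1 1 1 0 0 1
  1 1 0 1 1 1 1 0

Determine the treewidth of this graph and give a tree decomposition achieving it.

Treewidth 4.
One such decomposition:
Bags: B1 = {0, 1, 3, 4, 7}  B2 = {1, 3, 4, 6, 7}  B3 = {1, 2, 3, 4, 6}  B4 = {0, 1, 3, 5, 7}
Tree: B1–B2, B2–B3, B1–B4

Every bag has size at most 5, so the width is 5 − 1 = 4 and tw(G) ≤ 4. On the other hand G contains the 5-clique {0, 1, 3, 4, 7}. A clique must lie in a single bag of any decomposition, so no decomposition can have width below 4. Hence tw(G) = 4 exactly.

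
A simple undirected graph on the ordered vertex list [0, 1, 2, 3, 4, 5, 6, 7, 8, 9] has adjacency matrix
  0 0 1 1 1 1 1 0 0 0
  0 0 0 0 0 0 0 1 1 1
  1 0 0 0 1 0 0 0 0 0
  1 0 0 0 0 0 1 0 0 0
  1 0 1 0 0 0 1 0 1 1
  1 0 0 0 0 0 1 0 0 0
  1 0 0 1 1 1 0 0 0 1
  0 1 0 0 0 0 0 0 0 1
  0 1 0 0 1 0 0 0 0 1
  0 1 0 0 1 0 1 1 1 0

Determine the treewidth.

A width-2 tree decomposition is:
Bags: B1 = {1, 8, 9}  B2 = {4, 8, 9}  B3 = {1, 7, 9}  B4 = {4, 6, 9}  B5 = {0, 4, 6}  B6 = {0, 5, 6}  B7 = {0, 2, 4}  B8 = {0, 3, 6}
Tree: B1–B2, B1–B3, B2–B4, B4–B5, B5–B6, B5–B7, B6–B8
Every bag has size at most 3, so the width is 3 − 1 = 2 and tw(G) ≤ 2. For the lower bound, the 3 vertices {0, 2, 4} are pairwise adjacent, and any tree decomposition puts a clique entirely inside one bag — forcing width ≥ 2. Therefore the treewidth is 2.

2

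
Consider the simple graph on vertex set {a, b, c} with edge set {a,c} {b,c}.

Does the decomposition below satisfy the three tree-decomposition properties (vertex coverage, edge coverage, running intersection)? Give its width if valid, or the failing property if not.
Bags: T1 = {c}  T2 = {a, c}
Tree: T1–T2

No — vertex b appears in no bag.

A tree decomposition must satisfy three properties: every vertex lies in some bag; for every edge, both endpoints lie together in some bag; and for every vertex, the bags containing it form a connected subtree. Here vertex b appears in no bag, so the decomposition is invalid.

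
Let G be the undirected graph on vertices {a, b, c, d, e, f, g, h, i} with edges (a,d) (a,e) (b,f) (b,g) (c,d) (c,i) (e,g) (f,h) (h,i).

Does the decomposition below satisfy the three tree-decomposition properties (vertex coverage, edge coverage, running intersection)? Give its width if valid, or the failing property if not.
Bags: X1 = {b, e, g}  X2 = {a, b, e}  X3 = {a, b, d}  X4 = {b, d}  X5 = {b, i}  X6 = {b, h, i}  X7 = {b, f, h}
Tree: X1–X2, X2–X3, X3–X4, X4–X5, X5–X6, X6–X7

No — vertex c appears in no bag.

A tree decomposition must satisfy three properties: every vertex lies in some bag; for every edge, both endpoints lie together in some bag; and for every vertex, the bags containing it form a connected subtree. Here vertex c appears in no bag, so the decomposition is invalid.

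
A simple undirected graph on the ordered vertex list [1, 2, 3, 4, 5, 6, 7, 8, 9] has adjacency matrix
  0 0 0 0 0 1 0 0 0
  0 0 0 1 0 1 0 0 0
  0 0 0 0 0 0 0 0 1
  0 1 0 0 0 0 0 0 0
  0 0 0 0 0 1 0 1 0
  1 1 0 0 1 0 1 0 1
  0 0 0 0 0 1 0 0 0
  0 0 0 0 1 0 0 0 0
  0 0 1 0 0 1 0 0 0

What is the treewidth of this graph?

A width-1 tree decomposition is:
Bags: B1 = {5, 6}  B2 = {6, 9}  B3 = {2, 6}  B4 = {1, 6}  B5 = {3, 9}  B6 = {2, 4}  B7 = {6, 7}  B8 = {5, 8}
Tree: B1–B2, B1–B3, B1–B4, B2–B5, B3–B6, B2–B7, B1–B8
The largest bag has 2 vertices, giving width 1; this decomposition certifies tw(G) ≤ 1. Any graph with an edge has treewidth ≥ 1, and G has the edge 5–6. Hence tw(G) = 1 exactly.

1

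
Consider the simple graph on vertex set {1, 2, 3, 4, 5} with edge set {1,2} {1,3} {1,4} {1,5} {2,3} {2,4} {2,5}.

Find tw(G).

2

A width-2 tree decomposition is:
Bags: B1 = {1, 2, 4}  B2 = {1, 2, 3}  B3 = {1, 2, 5}
Tree: B1–B2, B2–B3
Every bag has size at most 3, so the width is 3 − 1 = 2 and tw(G) ≤ 2. For the lower bound, the 3 vertices {1, 2, 3} are pairwise adjacent, and any tree decomposition puts a clique entirely inside one bag — forcing width ≥ 2. Hence tw(G) = 2 exactly.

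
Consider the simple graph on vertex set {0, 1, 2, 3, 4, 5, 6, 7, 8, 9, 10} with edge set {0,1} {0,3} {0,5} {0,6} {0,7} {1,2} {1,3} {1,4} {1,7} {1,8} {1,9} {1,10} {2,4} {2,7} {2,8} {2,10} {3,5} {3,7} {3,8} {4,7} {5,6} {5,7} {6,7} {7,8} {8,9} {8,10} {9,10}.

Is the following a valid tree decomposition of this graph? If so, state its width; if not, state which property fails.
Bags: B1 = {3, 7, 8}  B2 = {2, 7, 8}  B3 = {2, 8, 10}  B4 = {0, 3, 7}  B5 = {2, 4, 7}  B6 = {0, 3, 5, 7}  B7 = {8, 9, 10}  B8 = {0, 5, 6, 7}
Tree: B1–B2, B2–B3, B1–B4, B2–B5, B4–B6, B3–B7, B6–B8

A tree decomposition must satisfy three properties: every vertex lies in some bag; for every edge, both endpoints lie together in some bag; and for every vertex, the bags containing it form a connected subtree. Here vertex 1 appears in no bag, so the decomposition is invalid.

No — vertex 1 appears in no bag.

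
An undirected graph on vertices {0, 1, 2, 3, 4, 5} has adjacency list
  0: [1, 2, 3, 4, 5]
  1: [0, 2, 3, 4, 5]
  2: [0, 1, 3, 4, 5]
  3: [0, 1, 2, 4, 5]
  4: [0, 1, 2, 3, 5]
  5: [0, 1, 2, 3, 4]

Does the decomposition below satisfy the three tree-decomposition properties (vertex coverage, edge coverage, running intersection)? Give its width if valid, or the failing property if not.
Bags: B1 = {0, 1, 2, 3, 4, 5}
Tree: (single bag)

Yes; width 5.

Checking the three conditions: (i) the bags cover all of {0, 1, 2, 3, 4, 5}; (ii) for each edge, some bag contains both endpoints; (iii) the bags containing any fixed vertex form a subtree. All hold, so the decomposition is valid with width 6 − 1 = 5.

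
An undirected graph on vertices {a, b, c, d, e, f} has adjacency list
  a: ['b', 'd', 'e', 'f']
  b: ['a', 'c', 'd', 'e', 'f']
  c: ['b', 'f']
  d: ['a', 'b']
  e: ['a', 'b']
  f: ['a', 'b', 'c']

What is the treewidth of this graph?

2

A width-2 tree decomposition is:
Bags: B1 = {a, b, e}  B2 = {a, b, f}  B3 = {a, b, d}  B4 = {b, c, f}
Tree: B1–B2, B1–B3, B2–B4
The largest bag has 3 vertices, giving width 2; this decomposition certifies tw(G) ≤ 2. Conversely, {b, c, f} is a clique of size 3, and the vertices of any clique must share a bag in every tree decomposition; so some bag has ≥ 3 vertices and tw(G) ≥ 2. Combining the bounds, tw(G) = 2.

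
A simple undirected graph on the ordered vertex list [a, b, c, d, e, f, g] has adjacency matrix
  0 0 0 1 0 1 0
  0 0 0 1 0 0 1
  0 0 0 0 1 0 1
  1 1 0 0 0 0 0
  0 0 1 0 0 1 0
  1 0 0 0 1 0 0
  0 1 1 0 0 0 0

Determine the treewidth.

A width-2 tree decomposition is:
Bags: B1 = {b, d, g}  B2 = {c, d, g}  B3 = {c, d, e}  B4 = {d, e, f}  B5 = {a, d, f}
Tree: B1–B2, B2–B3, B3–B4, B4–B5
The largest bag has 3 vertices, giving width 2; this decomposition certifies tw(G) ≤ 2. The edges d–b–g–c–e–f–a–d form a cycle, so G is not a tree and its treewidth is at least 2. Therefore the treewidth is 2.

2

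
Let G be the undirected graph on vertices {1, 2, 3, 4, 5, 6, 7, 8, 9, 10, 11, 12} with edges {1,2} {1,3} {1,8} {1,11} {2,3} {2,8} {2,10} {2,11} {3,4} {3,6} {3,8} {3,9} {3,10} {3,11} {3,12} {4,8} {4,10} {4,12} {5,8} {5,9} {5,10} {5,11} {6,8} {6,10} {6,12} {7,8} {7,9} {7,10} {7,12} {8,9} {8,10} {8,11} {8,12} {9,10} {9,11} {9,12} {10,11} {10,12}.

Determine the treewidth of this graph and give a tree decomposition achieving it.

Treewidth 4.
Bags: B1 = {3, 8, 9, 10, 11}  B2 = {3, 8, 9, 10, 12}  B3 = {2, 3, 8, 10, 11}  B4 = {1, 2, 3, 8, 11}  B5 = {7, 8, 9, 10, 12}  B6 = {3, 4, 8, 10, 12}  B7 = {3, 6, 8, 10, 12}  B8 = {5, 8, 9, 10, 11}
Tree: B1–B2, B1–B3, B3–B4, B2–B5, B2–B6, B6–B7, B1–B8

Every bag has size at most 5, so the width is 5 − 1 = 4 and tw(G) ≤ 4. Conversely, {1, 2, 3, 8, 11} is a clique of size 5, and the vertices of any clique must share a bag in every tree decomposition; so some bag has ≥ 5 vertices and tw(G) ≥ 4. The upper and lower bounds meet at 4, so that is the treewidth.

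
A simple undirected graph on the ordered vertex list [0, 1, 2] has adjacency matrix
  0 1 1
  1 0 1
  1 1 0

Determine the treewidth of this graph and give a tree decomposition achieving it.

A single bag containing all 3 vertices is trivially a valid decomposition of width 2. Conversely, {0, 1, 2} is a clique of size 3, and the vertices of any clique must share a bag in every tree decomposition; so some bag has ≥ 3 vertices and tw(G) ≥ 2. Combining the bounds, tw(G) = 2.

Treewidth 2.
One optimal decomposition is:
Bags: B1 = {0, 1, 2}
Tree: (single bag)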